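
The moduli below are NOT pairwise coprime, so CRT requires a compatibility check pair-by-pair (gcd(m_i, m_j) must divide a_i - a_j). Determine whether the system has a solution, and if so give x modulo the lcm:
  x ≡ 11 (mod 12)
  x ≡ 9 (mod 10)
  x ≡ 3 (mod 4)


Moduli 12, 10, 4 are not pairwise coprime, so CRT works modulo lcm(m_i) when all pairwise compatibility conditions hold.
Pairwise compatibility: gcd(m_i, m_j) must divide a_i - a_j for every pair.
Merge one congruence at a time:
  Start: x ≡ 11 (mod 12).
  Combine with x ≡ 9 (mod 10): gcd(12, 10) = 2; 9 - 11 = -2, which IS divisible by 2, so compatible.
    Write x = 11 + 12·t and substitute into x ≡ 9 (mod 10): 12·t ≡ 9 − 11 = -2 (mod 10).
    Divide the congruence (and modulus) by g = 2: 6·t ≡ -1 (mod 5).
    Reduce coefficients mod 5: 1·t ≡ 4 (mod 5).
    So t ≡ 4 (mod 5).
    Then x = 11 + 12·4 = 59, valid modulo lcm(12, 10) = 60: x ≡ 59 (mod 60).
  Combine with x ≡ 3 (mod 4): gcd(60, 4) = 4; 3 - 59 = -56, which IS divisible by 4, so compatible.
    Write x = 59 + 60·t and substitute into x ≡ 3 (mod 4): 60·t ≡ 3 − 59 = -56 (mod 4).
    Divide the congruence (and modulus) by g = 4: 15·t ≡ -14 (mod 1).
    Modulo 1 every t works; take t = 0.
    Then x = 59 + 60·0 = 59, valid modulo lcm(60, 4) = 60: x ≡ 59 (mod 60).
Verify: 59 mod 12 = 11, 59 mod 10 = 9, 59 mod 4 = 3.

x ≡ 59 (mod 60).


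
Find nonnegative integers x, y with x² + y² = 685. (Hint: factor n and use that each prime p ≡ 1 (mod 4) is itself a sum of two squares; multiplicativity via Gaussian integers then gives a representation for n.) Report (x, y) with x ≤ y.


Step 1: Factor n = 685 = 5 · 137.
Step 2: Check the mod-4 condition on each prime factor: 5 ≡ 1 (mod 4), exponent 1; 137 ≡ 1 (mod 4), exponent 1.
All primes ≡ 3 (mod 4) appear to even exponent (or don't appear), so by the two-squares theorem n IS expressible as a sum of two squares.
Step 3: Build a representation. Here n = 5 · 137 is a product of primes ≡ 1 (mod 4). Each prime p ≡ 1 (mod 4) is itself a sum of two squares; find a² by testing p − a² for a perfect square:
  5: 5 − 1² = 4 = 2² ⇒ 5 = 1² + 2².
  137: 137 − 1² = 136, 137 − 2² = 133, 137 − 3² = 128, 137 − 4² = 121 = 11² ⇒ 137 = 4² + 11².
  Combine using the Brahmagupta–Fibonacci identity (a² + b²)(c² + d²) = (ac − bd)² + (ad + bc)² = (ac + bd)² + (ad − bc)²:
  5 · 137 = 685: from (1² + 2²)(4² + 11²), take (1·4 − 2·11, 1·11 + 2·4) = (4 − 22, 11 + 8) = (-18, 19); dropping signs (only squares matter) gives (18, 19); check 18² + 19² = 324 + 361 = 685 ✓.
Step 4: Order so x ≤ y and verify: 18² + 19² = 324 + 361 = 685 = n. ✓

n = 685 = 18² + 19² (one valid representation with x ≤ y).


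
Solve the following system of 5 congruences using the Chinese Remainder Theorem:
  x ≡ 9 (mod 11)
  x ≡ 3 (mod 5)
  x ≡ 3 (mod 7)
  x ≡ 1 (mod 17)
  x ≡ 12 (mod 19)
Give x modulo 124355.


Product of moduli M = 11 · 5 · 7 · 17 · 19 = 124355.
Merge one congruence at a time:
  Start: x ≡ 9 (mod 11).
  Combine with x ≡ 3 (mod 5); new modulus lcm = 55.
    Write x = 9 + 11·t and substitute into x ≡ 3 (mod 5): 11·t ≡ 3 − 9 = -6 (mod 5).
    Reduce coefficients mod 5: 1·t ≡ 4 (mod 5).
    So t ≡ 4 (mod 5).
    Then x = 9 + 11·4 = 53, valid modulo lcm(11, 5) = 55: x ≡ 53 (mod 55).
  Combine with x ≡ 3 (mod 7); new modulus lcm = 385.
    Write x = 53 + 55·t and substitute into x ≡ 3 (mod 7): 55·t ≡ 3 − 53 = -50 (mod 7).
    Reduce coefficients mod 7: 6·t ≡ 6 (mod 7).
    The inverse of 6 mod 7 is 6 (since 6·6 = 36 = 5·7 + 1), so t ≡ 6·6 = 36 ≡ 1 (mod 7).
    Then x = 53 + 55·1 = 108, valid modulo lcm(55, 7) = 385: x ≡ 108 (mod 385).
  Combine with x ≡ 1 (mod 17); new modulus lcm = 6545.
    Write x = 108 + 385·t and substitute into x ≡ 1 (mod 17): 385·t ≡ 1 − 108 = -107 (mod 17).
    Reduce coefficients mod 17: 11·t ≡ 12 (mod 17).
    The inverse of 11 mod 17 is 14 (since 11·14 = 154 = 9·17 + 1), so t ≡ 14·12 = 168 ≡ 15 (mod 17).
    Then x = 108 + 385·15 = 5883, valid modulo lcm(385, 17) = 6545: x ≡ 5883 (mod 6545).
  Combine with x ≡ 12 (mod 19); new modulus lcm = 124355.
    Write x = 5883 + 6545·t and substitute into x ≡ 12 (mod 19): 6545·t ≡ 12 − 5883 = -5871 (mod 19).
    Reduce coefficients mod 19: 9·t ≡ 0 (mod 19).
    The inverse of 9 mod 19 is 17 (since 9·17 = 153 = 8·19 + 1), so t ≡ 17·0 = 0 ≡ 0 (mod 19).
    Then x = 5883 + 6545·0 = 5883, valid modulo lcm(6545, 19) = 124355: x ≡ 5883 (mod 124355).
Verify against each original: 5883 mod 11 = 9, 5883 mod 5 = 3, 5883 mod 7 = 3, 5883 mod 17 = 1, 5883 mod 19 = 12.

x ≡ 5883 (mod 124355).


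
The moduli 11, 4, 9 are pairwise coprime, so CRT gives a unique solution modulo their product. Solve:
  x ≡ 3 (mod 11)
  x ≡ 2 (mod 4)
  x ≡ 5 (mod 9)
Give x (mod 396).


Moduli 11, 4, 9 are pairwise coprime; by CRT there is a unique solution modulo M = 11 · 4 · 9 = 396.
Solve pairwise, accumulating the modulus:
  Start with x ≡ 3 (mod 11).
  Combine with x ≡ 2 (mod 4): since gcd(11, 4) = 1, we get a unique residue mod 44.
    Write x = 3 + 11·t and substitute into x ≡ 2 (mod 4): 11·t ≡ 2 − 3 = -1 (mod 4).
    Reduce coefficients mod 4: 3·t ≡ 3 (mod 4).
    The inverse of 3 mod 4 is 3 (since 3·3 = 9 = 2·4 + 1), so t ≡ 3·3 = 9 ≡ 1 (mod 4).
    Then x = 3 + 11·1 = 14, valid modulo lcm(11, 4) = 44: x ≡ 14 (mod 44).
  Combine with x ≡ 5 (mod 9): since gcd(44, 9) = 1, we get a unique residue mod 396.
    Write x = 14 + 44·t and substitute into x ≡ 5 (mod 9): 44·t ≡ 5 − 14 = -9 (mod 9).
    Reduce coefficients mod 9: 8·t ≡ 0 (mod 9).
    The inverse of 8 mod 9 is 8 (since 8·8 = 64 = 7·9 + 1), so t ≡ 8·0 = 0 ≡ 0 (mod 9).
    Then x = 14 + 44·0 = 14, valid modulo lcm(44, 9) = 396: x ≡ 14 (mod 396).
Verify: 14 mod 11 = 3 ✓, 14 mod 4 = 2 ✓, 14 mod 9 = 5 ✓.

x ≡ 14 (mod 396).


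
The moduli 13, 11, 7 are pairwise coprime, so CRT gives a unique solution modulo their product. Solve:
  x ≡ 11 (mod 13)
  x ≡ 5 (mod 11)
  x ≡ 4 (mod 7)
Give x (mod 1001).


Moduli 13, 11, 7 are pairwise coprime; by CRT there is a unique solution modulo M = 13 · 11 · 7 = 1001.
Solve pairwise, accumulating the modulus:
  Start with x ≡ 11 (mod 13).
  Combine with x ≡ 5 (mod 11): since gcd(13, 11) = 1, we get a unique residue mod 143.
    Write x = 11 + 13·t and substitute into x ≡ 5 (mod 11): 13·t ≡ 5 − 11 = -6 (mod 11).
    Reduce coefficients mod 11: 2·t ≡ 5 (mod 11).
    The inverse of 2 mod 11 is 6 (since 2·6 = 12 = 1·11 + 1), so t ≡ 6·5 = 30 ≡ 8 (mod 11).
    Then x = 11 + 13·8 = 115, valid modulo lcm(13, 11) = 143: x ≡ 115 (mod 143).
  Combine with x ≡ 4 (mod 7): since gcd(143, 7) = 1, we get a unique residue mod 1001.
    Write x = 115 + 143·t and substitute into x ≡ 4 (mod 7): 143·t ≡ 4 − 115 = -111 (mod 7).
    Reduce coefficients mod 7: 3·t ≡ 1 (mod 7).
    The inverse of 3 mod 7 is 5 (since 3·5 = 15 = 2·7 + 1), so t ≡ 5·1 = 5 ≡ 5 (mod 7).
    Then x = 115 + 143·5 = 830, valid modulo lcm(143, 7) = 1001: x ≡ 830 (mod 1001).
Verify: 830 mod 13 = 11 ✓, 830 mod 11 = 5 ✓, 830 mod 7 = 4 ✓.

x ≡ 830 (mod 1001).


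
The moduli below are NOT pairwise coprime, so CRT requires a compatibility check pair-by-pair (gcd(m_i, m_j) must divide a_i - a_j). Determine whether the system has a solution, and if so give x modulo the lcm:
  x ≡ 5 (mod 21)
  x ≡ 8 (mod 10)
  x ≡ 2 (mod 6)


Moduli 21, 10, 6 are not pairwise coprime, so CRT works modulo lcm(m_i) when all pairwise compatibility conditions hold.
Pairwise compatibility: gcd(m_i, m_j) must divide a_i - a_j for every pair.
Merge one congruence at a time:
  Start: x ≡ 5 (mod 21).
  Combine with x ≡ 8 (mod 10): gcd(21, 10) = 1; 8 - 5 = 3, which IS divisible by 1, so compatible.
    Write x = 5 + 21·t and substitute into x ≡ 8 (mod 10): 21·t ≡ 8 − 5 = 3 (mod 10).
    Reduce coefficients mod 10: 1·t ≡ 3 (mod 10).
    So t ≡ 3 (mod 10).
    Then x = 5 + 21·3 = 68, valid modulo lcm(21, 10) = 210: x ≡ 68 (mod 210).
  Combine with x ≡ 2 (mod 6): gcd(210, 6) = 6; 2 - 68 = -66, which IS divisible by 6, so compatible.
    Write x = 68 + 210·t and substitute into x ≡ 2 (mod 6): 210·t ≡ 2 − 68 = -66 (mod 6).
    Divide the congruence (and modulus) by g = 6: 35·t ≡ -11 (mod 1).
    Modulo 1 every t works; take t = 0.
    Then x = 68 + 210·0 = 68, valid modulo lcm(210, 6) = 210: x ≡ 68 (mod 210).
Verify: 68 mod 21 = 5, 68 mod 10 = 8, 68 mod 6 = 2.

x ≡ 68 (mod 210).


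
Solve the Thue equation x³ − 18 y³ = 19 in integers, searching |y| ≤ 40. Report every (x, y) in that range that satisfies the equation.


The equation is x³ - 18y³ = 19. For fixed y, x³ = 18·y³ + 19, so a solution requires the RHS to be a perfect cube.
Strategy: iterate y from -40 to 40, compute RHS = 18·y³ + 19, and check whether it is a (positive or negative) perfect cube.
Check small values of y:
  y = 0: RHS = 19 is not a perfect cube.
  y = 1: RHS = 37 is not a perfect cube.
  y = -1: RHS = 1 = (1)³ ⇒ x = 1 works.
  y = 2: RHS = 163 is not a perfect cube.
  y = -2: RHS = -125 = (-5)³ ⇒ x = -5 works.
  y = 3: RHS = 505 is not a perfect cube.
  y = -3: RHS = -467 is not a perfect cube.
Continuing the search up to |y| = 40 finds no further solutions beyond those listed.
Collected solutions: (1, -1), (-5, -2).

Solutions (with |y| ≤ 40): (1, -1), (-5, -2).


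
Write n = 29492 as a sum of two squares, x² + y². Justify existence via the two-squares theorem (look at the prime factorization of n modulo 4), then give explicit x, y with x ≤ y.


Step 1: Factor n = 29492 = 2^2 · 73 · 101.
Step 2: Check the mod-4 condition on each prime factor: 2 = 2 (special); 73 ≡ 1 (mod 4), exponent 1; 101 ≡ 1 (mod 4), exponent 1.
All primes ≡ 3 (mod 4) appear to even exponent (or don't appear), so by the two-squares theorem n IS expressible as a sum of two squares.
Step 3: Build a representation. Group n = k² · m with k = 2 and m = 73 · 101 = 7373 (a product of primes ≡ 1 (mod 4)); a representation of m scales to one of n via (k·x)² + (k·y)² = k²(x² + y²). Each prime p ≡ 1 (mod 4) is itself a sum of two squares; find a² by testing p − a² for a perfect square:
  73: 73 − 1² = 72, 73 − 2² = 69, 73 − 3² = 64 = 8² ⇒ 73 = 3² + 8².
  101: 101 − 1² = 100 = 10² ⇒ 101 = 1² + 10².
  Combine using the Brahmagupta–Fibonacci identity (a² + b²)(c² + d²) = (ac − bd)² + (ad + bc)² = (ac + bd)² + (ad − bc)²:
  73 · 101 = 7373: from (3² + 8²)(1² + 10²), take (3·1 − 8·10, 3·10 + 8·1) = (3 − 80, 30 + 8) = (-77, 38); dropping signs (only squares matter) gives (77, 38); check 77² + 38² = 5929 + 1444 = 7373 ✓.
  Scale by k = 2: (2·77, 2·38) = (154, 76).
Step 4: Order so x ≤ y and verify: 76² + 154² = 5776 + 23716 = 29492 = n. ✓

n = 29492 = 76² + 154² (one valid representation with x ≤ y).


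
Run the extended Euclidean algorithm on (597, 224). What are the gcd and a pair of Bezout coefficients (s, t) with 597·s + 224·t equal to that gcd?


Euclidean algorithm on (597, 224) — divide until remainder is 0:
  597 = 2 · 224 + 149
  224 = 1 · 149 + 75
  149 = 1 · 75 + 74
  75 = 1 · 74 + 1
  74 = 74 · 1 + 0
gcd(597, 224) = 1.
Track Bezout coefficients alongside the remainders: start with r₀ = 597 = a·1 + b·0 (s = 1, t = 0) and r₁ = 224 = a·0 + b·1 (s = 0, t = 1); each new remainder r_{k+1} = r_{k-1} − q_k·r_k inherits s_{k+1} = s_{k-1} − q_k·s_k, t_{k+1} = t_{k-1} − q_k·t_k, so r_k = a·s_k + b·t_k at every step:
  q = 2: r = 149, s = 1 − 2·0 = 1, t = 0 − 2·1 = -2  (check: 597·1 + 224·(-2) = 149)
  q = 1: r = 75, s = 0 − 1·1 = -1, t = 1 − 1·(-2) = 3  (check: 597·(-1) + 224·3 = 75)
  q = 1: r = 74, s = 1 − 1·(-1) = 2, t = -2 − 1·3 = -5  (check: 597·2 + 224·(-5) = 74)
  q = 1: r = 1, s = -1 − 1·2 = -3, t = 3 − 1·(-5) = 8  (check: 597·(-3) + 224·8 = 1)
The row with r = 1 (the gcd) gives the Bezout coefficients s = -3, t = 8.
Result: 597 · (-3) + 224 · (8) = 1.

gcd(597, 224) = 1; s = -3, t = 8 (check: 597·(-3) + 224·8 = 1).


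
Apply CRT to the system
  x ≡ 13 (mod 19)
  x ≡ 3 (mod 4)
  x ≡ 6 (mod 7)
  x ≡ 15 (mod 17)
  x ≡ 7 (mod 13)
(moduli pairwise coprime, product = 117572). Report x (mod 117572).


Product of moduli M = 19 · 4 · 7 · 17 · 13 = 117572.
Merge one congruence at a time:
  Start: x ≡ 13 (mod 19).
  Combine with x ≡ 3 (mod 4); new modulus lcm = 76.
    Write x = 13 + 19·t and substitute into x ≡ 3 (mod 4): 19·t ≡ 3 − 13 = -10 (mod 4).
    Reduce coefficients mod 4: 3·t ≡ 2 (mod 4).
    The inverse of 3 mod 4 is 3 (since 3·3 = 9 = 2·4 + 1), so t ≡ 3·2 = 6 ≡ 2 (mod 4).
    Then x = 13 + 19·2 = 51, valid modulo lcm(19, 4) = 76: x ≡ 51 (mod 76).
  Combine with x ≡ 6 (mod 7); new modulus lcm = 532.
    Write x = 51 + 76·t and substitute into x ≡ 6 (mod 7): 76·t ≡ 6 − 51 = -45 (mod 7).
    Reduce coefficients mod 7: 6·t ≡ 4 (mod 7).
    The inverse of 6 mod 7 is 6 (since 6·6 = 36 = 5·7 + 1), so t ≡ 6·4 = 24 ≡ 3 (mod 7).
    Then x = 51 + 76·3 = 279, valid modulo lcm(76, 7) = 532: x ≡ 279 (mod 532).
  Combine with x ≡ 15 (mod 17); new modulus lcm = 9044.
    Write x = 279 + 532·t and substitute into x ≡ 15 (mod 17): 532·t ≡ 15 − 279 = -264 (mod 17).
    Reduce coefficients mod 17: 5·t ≡ 8 (mod 17).
    The inverse of 5 mod 17 is 7 (since 5·7 = 35 = 2·17 + 1), so t ≡ 7·8 = 56 ≡ 5 (mod 17).
    Then x = 279 + 532·5 = 2939, valid modulo lcm(532, 17) = 9044: x ≡ 2939 (mod 9044).
  Combine with x ≡ 7 (mod 13); new modulus lcm = 117572.
    Write x = 2939 + 9044·t and substitute into x ≡ 7 (mod 13): 9044·t ≡ 7 − 2939 = -2932 (mod 13).
    Reduce coefficients mod 13: 9·t ≡ 6 (mod 13).
    The inverse of 9 mod 13 is 3 (since 9·3 = 27 = 2·13 + 1), so t ≡ 3·6 = 18 ≡ 5 (mod 13).
    Then x = 2939 + 9044·5 = 48159, valid modulo lcm(9044, 13) = 117572: x ≡ 48159 (mod 117572).
Verify against each original: 48159 mod 19 = 13, 48159 mod 4 = 3, 48159 mod 7 = 6, 48159 mod 17 = 15, 48159 mod 13 = 7.

x ≡ 48159 (mod 117572).


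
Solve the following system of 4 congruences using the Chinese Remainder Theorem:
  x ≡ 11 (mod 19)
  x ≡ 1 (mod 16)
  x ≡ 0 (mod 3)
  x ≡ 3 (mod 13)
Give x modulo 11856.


Product of moduli M = 19 · 16 · 3 · 13 = 11856.
Merge one congruence at a time:
  Start: x ≡ 11 (mod 19).
  Combine with x ≡ 1 (mod 16); new modulus lcm = 304.
    Write x = 11 + 19·t and substitute into x ≡ 1 (mod 16): 19·t ≡ 1 − 11 = -10 (mod 16).
    Reduce coefficients mod 16: 3·t ≡ 6 (mod 16).
    The inverse of 3 mod 16 is 11 (since 3·11 = 33 = 2·16 + 1), so t ≡ 11·6 = 66 ≡ 2 (mod 16).
    Then x = 11 + 19·2 = 49, valid modulo lcm(19, 16) = 304: x ≡ 49 (mod 304).
  Combine with x ≡ 0 (mod 3); new modulus lcm = 912.
    Write x = 49 + 304·t and substitute into x ≡ 0 (mod 3): 304·t ≡ 0 − 49 = -49 (mod 3).
    Reduce coefficients mod 3: 1·t ≡ 2 (mod 3).
    So t ≡ 2 (mod 3).
    Then x = 49 + 304·2 = 657, valid modulo lcm(304, 3) = 912: x ≡ 657 (mod 912).
  Combine with x ≡ 3 (mod 13); new modulus lcm = 11856.
    Write x = 657 + 912·t and substitute into x ≡ 3 (mod 13): 912·t ≡ 3 − 657 = -654 (mod 13).
    Reduce coefficients mod 13: 2·t ≡ 9 (mod 13).
    The inverse of 2 mod 13 is 7 (since 2·7 = 14 = 1·13 + 1), so t ≡ 7·9 = 63 ≡ 11 (mod 13).
    Then x = 657 + 912·11 = 10689, valid modulo lcm(912, 13) = 11856: x ≡ 10689 (mod 11856).
Verify against each original: 10689 mod 19 = 11, 10689 mod 16 = 1, 10689 mod 3 = 0, 10689 mod 13 = 3.

x ≡ 10689 (mod 11856).


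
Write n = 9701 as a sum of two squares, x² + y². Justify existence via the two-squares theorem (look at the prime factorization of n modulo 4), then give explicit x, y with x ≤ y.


Step 1: Factor n = 9701 = 89 · 109.
Step 2: Check the mod-4 condition on each prime factor: 89 ≡ 1 (mod 4), exponent 1; 109 ≡ 1 (mod 4), exponent 1.
All primes ≡ 3 (mod 4) appear to even exponent (or don't appear), so by the two-squares theorem n IS expressible as a sum of two squares.
Step 3: Build a representation. Here n = 89 · 109 is a product of primes ≡ 1 (mod 4). Each prime p ≡ 1 (mod 4) is itself a sum of two squares; find a² by testing p − a² for a perfect square:
  89: 89 − 1² = 88, 89 − 2² = 85, 89 − 3² = 80, 89 − 4² = 73, 89 − 5² = 64 = 8² ⇒ 89 = 5² + 8².
  109: 109 − 1² = 108, 109 − 2² = 105, 109 − 3² = 100 = 10² ⇒ 109 = 3² + 10².
  Combine using the Brahmagupta–Fibonacci identity (a² + b²)(c² + d²) = (ac − bd)² + (ad + bc)² = (ac + bd)² + (ad − bc)²:
  89 · 109 = 9701: from (5² + 8²)(3² + 10²), take (5·3 − 8·10, 5·10 + 8·3) = (15 − 80, 50 + 24) = (-65, 74); dropping signs (only squares matter) gives (65, 74); check 65² + 74² = 4225 + 5476 = 9701 ✓.
Step 4: Order so x ≤ y and verify: 65² + 74² = 4225 + 5476 = 9701 = n. ✓

n = 9701 = 65² + 74² (one valid representation with x ≤ y).


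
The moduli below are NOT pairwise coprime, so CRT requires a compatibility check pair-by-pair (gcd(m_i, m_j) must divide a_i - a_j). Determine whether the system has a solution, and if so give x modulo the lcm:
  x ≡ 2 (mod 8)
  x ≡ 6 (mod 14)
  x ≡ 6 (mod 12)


Moduli 8, 14, 12 are not pairwise coprime, so CRT works modulo lcm(m_i) when all pairwise compatibility conditions hold.
Pairwise compatibility: gcd(m_i, m_j) must divide a_i - a_j for every pair.
Merge one congruence at a time:
  Start: x ≡ 2 (mod 8).
  Combine with x ≡ 6 (mod 14): gcd(8, 14) = 2; 6 - 2 = 4, which IS divisible by 2, so compatible.
    Write x = 2 + 8·t and substitute into x ≡ 6 (mod 14): 8·t ≡ 6 − 2 = 4 (mod 14).
    Divide the congruence (and modulus) by g = 2: 4·t ≡ 2 (mod 7).
    The inverse of 4 mod 7 is 2 (since 4·2 = 8 = 1·7 + 1), so t ≡ 2·2 = 4 ≡ 4 (mod 7).
    Then x = 2 + 8·4 = 34, valid modulo lcm(8, 14) = 56: x ≡ 34 (mod 56).
  Combine with x ≡ 6 (mod 12): gcd(56, 12) = 4; 6 - 34 = -28, which IS divisible by 4, so compatible.
    Write x = 34 + 56·t and substitute into x ≡ 6 (mod 12): 56·t ≡ 6 − 34 = -28 (mod 12).
    Divide the congruence (and modulus) by g = 4: 14·t ≡ -7 (mod 3).
    Reduce coefficients mod 3: 2·t ≡ 2 (mod 3).
    The inverse of 2 mod 3 is 2 (since 2·2 = 4 = 1·3 + 1), so t ≡ 2·2 = 4 ≡ 1 (mod 3).
    Then x = 34 + 56·1 = 90, valid modulo lcm(56, 12) = 168: x ≡ 90 (mod 168).
Verify: 90 mod 8 = 2, 90 mod 14 = 6, 90 mod 12 = 6.

x ≡ 90 (mod 168).


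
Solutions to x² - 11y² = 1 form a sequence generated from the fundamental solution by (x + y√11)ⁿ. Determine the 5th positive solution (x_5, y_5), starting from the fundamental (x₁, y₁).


Step 1: Find the fundamental solution (x₁, y₁) of x² - 11y² = 1.
  Expand √11 as a continued fraction. a₀ = ⌊√11⌋ = 3; iterate m_{k+1} = d_k·a_k − m_k, d_{k+1} = (11 − m_{k+1}²)/d_k, a_{k+1} = ⌊(a₀ + m_{k+1})/d_{k+1}⌋ (starting m₀ = 0, d₀ = 1), with convergents p_k = a_k·p_{k-1} + p_{k-2}, q_k = a_k·q_{k-1} + q_{k-2} (p₋₁ = 1, q₋₁ = 0):
  k = 0: a₀ = 3; p₀/q₀ = 3/1; p₀² − 11·q₀² = 9 − 11 = -2.
  k = 1: m = 3, d = 2, a = ⌊(3 + 3)/2⌋ = 3; p/q = (3·3 + 1)/(3·1 + 0) = 10/3; p² − 11·q² = 100 − 99 = 1.
  The first convergent with p² − 11·q² = 1 gives the fundamental solution (x₁, y₁) = (10, 3).
Step 2: Apply the recurrence (x_{n+1}, y_{n+1}) = (x₁x_n + 11y₁y_n, x₁y_n + y₁x_n) repeatedly.
  From (x_1, y_1) = (10, 3): x_2 = 10·10 + 11·3·3 = 199; y_2 = 10·3 + 3·10 = 60.
  From (x_2, y_2) = (199, 60): x_3 = 10·199 + 11·3·60 = 3970; y_3 = 10·60 + 3·199 = 1197.
  From (x_3, y_3) = (3970, 1197): x_4 = 10·3970 + 11·3·1197 = 79201; y_4 = 10·1197 + 3·3970 = 23880.
  From (x_4, y_4) = (79201, 23880): x_5 = 10·79201 + 11·3·23880 = 1580050; y_5 = 10·23880 + 3·79201 = 476403.
Step 3: Verify x_5² - 11·y_5² = 2496558002500 - 2496558002499 = 1 (should be 1). ✓

(x_1, y_1) = (10, 3); (x_5, y_5) = (1580050, 476403).


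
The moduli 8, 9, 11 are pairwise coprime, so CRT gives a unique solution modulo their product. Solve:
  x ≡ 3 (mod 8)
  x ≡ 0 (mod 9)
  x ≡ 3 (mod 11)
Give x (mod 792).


Moduli 8, 9, 11 are pairwise coprime; by CRT there is a unique solution modulo M = 8 · 9 · 11 = 792.
Solve pairwise, accumulating the modulus:
  Start with x ≡ 3 (mod 8).
  Combine with x ≡ 0 (mod 9): since gcd(8, 9) = 1, we get a unique residue mod 72.
    Write x = 3 + 8·t and substitute into x ≡ 0 (mod 9): 8·t ≡ 0 − 3 = -3 (mod 9).
    Reduce coefficients mod 9: 8·t ≡ 6 (mod 9).
    The inverse of 8 mod 9 is 8 (since 8·8 = 64 = 7·9 + 1), so t ≡ 8·6 = 48 ≡ 3 (mod 9).
    Then x = 3 + 8·3 = 27, valid modulo lcm(8, 9) = 72: x ≡ 27 (mod 72).
  Combine with x ≡ 3 (mod 11): since gcd(72, 11) = 1, we get a unique residue mod 792.
    Write x = 27 + 72·t and substitute into x ≡ 3 (mod 11): 72·t ≡ 3 − 27 = -24 (mod 11).
    Reduce coefficients mod 11: 6·t ≡ 9 (mod 11).
    The inverse of 6 mod 11 is 2 (since 6·2 = 12 = 1·11 + 1), so t ≡ 2·9 = 18 ≡ 7 (mod 11).
    Then x = 27 + 72·7 = 531, valid modulo lcm(72, 11) = 792: x ≡ 531 (mod 792).
Verify: 531 mod 8 = 3 ✓, 531 mod 9 = 0 ✓, 531 mod 11 = 3 ✓.

x ≡ 531 (mod 792).


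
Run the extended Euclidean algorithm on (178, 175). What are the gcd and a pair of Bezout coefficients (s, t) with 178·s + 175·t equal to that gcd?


Euclidean algorithm on (178, 175) — divide until remainder is 0:
  178 = 1 · 175 + 3
  175 = 58 · 3 + 1
  3 = 3 · 1 + 0
gcd(178, 175) = 1.
Track Bezout coefficients alongside the remainders: start with r₀ = 178 = a·1 + b·0 (s = 1, t = 0) and r₁ = 175 = a·0 + b·1 (s = 0, t = 1); each new remainder r_{k+1} = r_{k-1} − q_k·r_k inherits s_{k+1} = s_{k-1} − q_k·s_k, t_{k+1} = t_{k-1} − q_k·t_k, so r_k = a·s_k + b·t_k at every step:
  q = 1: r = 3, s = 1 − 1·0 = 1, t = 0 − 1·1 = -1  (check: 178·1 + 175·(-1) = 3)
  q = 58: r = 1, s = 0 − 58·1 = -58, t = 1 − 58·(-1) = 59  (check: 178·(-58) + 175·59 = 1)
The row with r = 1 (the gcd) gives the Bezout coefficients s = -58, t = 59.
Result: 178 · (-58) + 175 · (59) = 1.

gcd(178, 175) = 1; s = -58, t = 59 (check: 178·(-58) + 175·59 = 1).


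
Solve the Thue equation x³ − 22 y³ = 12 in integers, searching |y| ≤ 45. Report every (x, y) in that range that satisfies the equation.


The equation is x³ - 22y³ = 12. For fixed y, x³ = 22·y³ + 12, so a solution requires the RHS to be a perfect cube.
Strategy: iterate y from -45 to 45, compute RHS = 22·y³ + 12, and check whether it is a (positive or negative) perfect cube.
Check small values of y:
  y = 0: RHS = 12 is not a perfect cube.
  y = 1: RHS = 34 is not a perfect cube.
  y = -1: RHS = -10 is not a perfect cube.
  y = 2: RHS = 188 is not a perfect cube.
  y = -2: RHS = -164 is not a perfect cube.
  y = 3: RHS = 606 is not a perfect cube.
  y = -3: RHS = -582 is not a perfect cube.
Continuing the search up to |y| = 45 finds no solutions either.
No (x, y) in the scanned range satisfies the equation.

No integer solutions with |y| ≤ 45.


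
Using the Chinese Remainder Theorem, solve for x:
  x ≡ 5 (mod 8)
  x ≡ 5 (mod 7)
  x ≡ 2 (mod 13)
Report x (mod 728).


Moduli 8, 7, 13 are pairwise coprime; by CRT there is a unique solution modulo M = 8 · 7 · 13 = 728.
Solve pairwise, accumulating the modulus:
  Start with x ≡ 5 (mod 8).
  Combine with x ≡ 5 (mod 7): since gcd(8, 7) = 1, we get a unique residue mod 56.
    Write x = 5 + 8·t and substitute into x ≡ 5 (mod 7): 8·t ≡ 5 − 5 = 0 (mod 7).
    Reduce coefficients mod 7: 1·t ≡ 0 (mod 7).
    So t ≡ 0 (mod 7).
    Then x = 5 + 8·0 = 5, valid modulo lcm(8, 7) = 56: x ≡ 5 (mod 56).
  Combine with x ≡ 2 (mod 13): since gcd(56, 13) = 1, we get a unique residue mod 728.
    Write x = 5 + 56·t and substitute into x ≡ 2 (mod 13): 56·t ≡ 2 − 5 = -3 (mod 13).
    Reduce coefficients mod 13: 4·t ≡ 10 (mod 13).
    The inverse of 4 mod 13 is 10 (since 4·10 = 40 = 3·13 + 1), so t ≡ 10·10 = 100 ≡ 9 (mod 13).
    Then x = 5 + 56·9 = 509, valid modulo lcm(56, 13) = 728: x ≡ 509 (mod 728).
Verify: 509 mod 8 = 5 ✓, 509 mod 7 = 5 ✓, 509 mod 13 = 2 ✓.

x ≡ 509 (mod 728).


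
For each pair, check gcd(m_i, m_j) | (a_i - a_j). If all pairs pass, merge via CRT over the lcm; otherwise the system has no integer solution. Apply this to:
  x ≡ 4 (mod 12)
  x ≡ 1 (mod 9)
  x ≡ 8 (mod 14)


Moduli 12, 9, 14 are not pairwise coprime, so CRT works modulo lcm(m_i) when all pairwise compatibility conditions hold.
Pairwise compatibility: gcd(m_i, m_j) must divide a_i - a_j for every pair.
Merge one congruence at a time:
  Start: x ≡ 4 (mod 12).
  Combine with x ≡ 1 (mod 9): gcd(12, 9) = 3; 1 - 4 = -3, which IS divisible by 3, so compatible.
    Write x = 4 + 12·t and substitute into x ≡ 1 (mod 9): 12·t ≡ 1 − 4 = -3 (mod 9).
    Divide the congruence (and modulus) by g = 3: 4·t ≡ -1 (mod 3).
    Reduce coefficients mod 3: 1·t ≡ 2 (mod 3).
    So t ≡ 2 (mod 3).
    Then x = 4 + 12·2 = 28, valid modulo lcm(12, 9) = 36: x ≡ 28 (mod 36).
  Combine with x ≡ 8 (mod 14): gcd(36, 14) = 2; 8 - 28 = -20, which IS divisible by 2, so compatible.
    Write x = 28 + 36·t and substitute into x ≡ 8 (mod 14): 36·t ≡ 8 − 28 = -20 (mod 14).
    Divide the congruence (and modulus) by g = 2: 18·t ≡ -10 (mod 7).
    Reduce coefficients mod 7: 4·t ≡ 4 (mod 7).
    The inverse of 4 mod 7 is 2 (since 4·2 = 8 = 1·7 + 1), so t ≡ 2·4 = 8 ≡ 1 (mod 7).
    Then x = 28 + 36·1 = 64, valid modulo lcm(36, 14) = 252: x ≡ 64 (mod 252).
Verify: 64 mod 12 = 4, 64 mod 9 = 1, 64 mod 14 = 8.

x ≡ 64 (mod 252).


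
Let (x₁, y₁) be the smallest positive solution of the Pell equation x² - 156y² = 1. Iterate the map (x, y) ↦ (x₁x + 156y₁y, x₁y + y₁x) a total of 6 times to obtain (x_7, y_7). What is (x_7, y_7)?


Step 1: Find the fundamental solution (x₁, y₁) of x² - 156y² = 1.
  Expand √156 as a continued fraction. a₀ = ⌊√156⌋ = 12; iterate m_{k+1} = d_k·a_k − m_k, d_{k+1} = (156 − m_{k+1}²)/d_k, a_{k+1} = ⌊(a₀ + m_{k+1})/d_{k+1}⌋ (starting m₀ = 0, d₀ = 1), with convergents p_k = a_k·p_{k-1} + p_{k-2}, q_k = a_k·q_{k-1} + q_{k-2} (p₋₁ = 1, q₋₁ = 0):
  k = 0: a₀ = 12; p₀/q₀ = 12/1; p₀² − 156·q₀² = 144 − 156 = -12.
  k = 1: m = 12, d = 12, a = ⌊(12 + 12)/12⌋ = 2; p/q = (2·12 + 1)/(2·1 + 0) = 25/2; p² − 156·q² = 625 − 624 = 1.
  The first convergent with p² − 156·q² = 1 gives the fundamental solution (x₁, y₁) = (25, 2).
Step 2: Apply the recurrence (x_{n+1}, y_{n+1}) = (x₁x_n + 156y₁y_n, x₁y_n + y₁x_n) repeatedly.
  From (x_1, y_1) = (25, 2): x_2 = 25·25 + 156·2·2 = 1249; y_2 = 25·2 + 2·25 = 100.
  From (x_2, y_2) = (1249, 100): x_3 = 25·1249 + 156·2·100 = 62425; y_3 = 25·100 + 2·1249 = 4998.
  From (x_3, y_3) = (62425, 4998): x_4 = 25·62425 + 156·2·4998 = 3120001; y_4 = 25·4998 + 2·62425 = 249800.
  From (x_4, y_4) = (3120001, 249800): x_5 = 25·3120001 + 156·2·249800 = 155937625; y_5 = 25·249800 + 2·3120001 = 12485002.
  From (x_5, y_5) = (155937625, 12485002): x_6 = 25·155937625 + 156·2·12485002 = 7793761249; y_6 = 25·12485002 + 2·155937625 = 624000300.
  From (x_6, y_6) = (7793761249, 624000300): x_7 = 25·7793761249 + 156·2·624000300 = 389532124825; y_7 = 25·624000300 + 2·7793761249 = 31187529998.
Step 3: Verify x_7² - 156·y_7² = 151735276270679381280625 - 151735276270679381280624 = 1 (should be 1). ✓

(x_1, y_1) = (25, 2); (x_7, y_7) = (389532124825, 31187529998).


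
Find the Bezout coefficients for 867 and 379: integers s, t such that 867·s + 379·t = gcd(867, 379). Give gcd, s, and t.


Euclidean algorithm on (867, 379) — divide until remainder is 0:
  867 = 2 · 379 + 109
  379 = 3 · 109 + 52
  109 = 2 · 52 + 5
  52 = 10 · 5 + 2
  5 = 2 · 2 + 1
  2 = 2 · 1 + 0
gcd(867, 379) = 1.
Track Bezout coefficients alongside the remainders: start with r₀ = 867 = a·1 + b·0 (s = 1, t = 0) and r₁ = 379 = a·0 + b·1 (s = 0, t = 1); each new remainder r_{k+1} = r_{k-1} − q_k·r_k inherits s_{k+1} = s_{k-1} − q_k·s_k, t_{k+1} = t_{k-1} − q_k·t_k, so r_k = a·s_k + b·t_k at every step:
  q = 2: r = 109, s = 1 − 2·0 = 1, t = 0 − 2·1 = -2  (check: 867·1 + 379·(-2) = 109)
  q = 3: r = 52, s = 0 − 3·1 = -3, t = 1 − 3·(-2) = 7  (check: 867·(-3) + 379·7 = 52)
  q = 2: r = 5, s = 1 − 2·(-3) = 7, t = -2 − 2·7 = -16  (check: 867·7 + 379·(-16) = 5)
  q = 10: r = 2, s = -3 − 10·7 = -73, t = 7 − 10·(-16) = 167  (check: 867·(-73) + 379·167 = 2)
  q = 2: r = 1, s = 7 − 2·(-73) = 153, t = -16 − 2·167 = -350  (check: 867·153 + 379·(-350) = 1)
The row with r = 1 (the gcd) gives the Bezout coefficients s = 153, t = -350.
Result: 867 · (153) + 379 · (-350) = 1.

gcd(867, 379) = 1; s = 153, t = -350 (check: 867·153 + 379·(-350) = 1).


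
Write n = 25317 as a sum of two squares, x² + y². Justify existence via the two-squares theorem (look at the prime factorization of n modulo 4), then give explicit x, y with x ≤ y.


Step 1: Factor n = 25317 = 3^2 · 29 · 97.
Step 2: Check the mod-4 condition on each prime factor: 3 ≡ 3 (mod 4), exponent 2 (must be even); 29 ≡ 1 (mod 4), exponent 1; 97 ≡ 1 (mod 4), exponent 1.
All primes ≡ 3 (mod 4) appear to even exponent (or don't appear), so by the two-squares theorem n IS expressible as a sum of two squares.
Step 3: Build a representation. Group n = k² · m with k = 3 and m = 29 · 97 = 2813 (a product of primes ≡ 1 (mod 4)); a representation of m scales to one of n via (k·x)² + (k·y)² = k²(x² + y²). Each prime p ≡ 1 (mod 4) is itself a sum of two squares; find a² by testing p − a² for a perfect square:
  29: 29 − 1² = 28, 29 − 2² = 25 = 5² ⇒ 29 = 2² + 5².
  97: 97 − 1² = 96, 97 − 2² = 93, 97 − 3² = 88, 97 − 4² = 81 = 9² ⇒ 97 = 4² + 9².
  Combine using the Brahmagupta–Fibonacci identity (a² + b²)(c² + d²) = (ac − bd)² + (ad + bc)² = (ac + bd)² + (ad − bc)²:
  29 · 97 = 2813: from (2² + 5²)(4² + 9²), take (2·4 − 5·9, 2·9 + 5·4) = (8 − 45, 18 + 20) = (-37, 38); dropping signs (only squares matter) gives (37, 38); check 37² + 38² = 1369 + 1444 = 2813 ✓.
  Scale by k = 3: (3·37, 3·38) = (111, 114).
Step 4: Order so x ≤ y and verify: 111² + 114² = 12321 + 12996 = 25317 = n. ✓

n = 25317 = 111² + 114² (one valid representation with x ≤ y).


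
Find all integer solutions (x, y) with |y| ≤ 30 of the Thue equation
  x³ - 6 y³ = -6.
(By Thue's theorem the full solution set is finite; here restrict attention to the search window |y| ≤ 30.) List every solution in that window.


The equation is x³ - 6y³ = -6. For fixed y, x³ = 6·y³ − 6, so a solution requires the RHS to be a perfect cube.
Strategy: iterate y from -30 to 30, compute RHS = 6·y³ − 6, and check whether it is a (positive or negative) perfect cube.
Check small values of y:
  y = 0: RHS = -6 is not a perfect cube.
  y = 1: RHS = 0 = (0)³ ⇒ x = 0 works.
  y = -1: RHS = -12 is not a perfect cube.
  y = 2: RHS = 42 is not a perfect cube.
  y = -2: RHS = -54 is not a perfect cube.
  y = 3: RHS = 156 is not a perfect cube.
  y = -3: RHS = -168 is not a perfect cube.
Continuing the search up to |y| = 30 finds no further solutions beyond those listed.
Collected solutions: (0, 1).

Solutions (with |y| ≤ 30): (0, 1).


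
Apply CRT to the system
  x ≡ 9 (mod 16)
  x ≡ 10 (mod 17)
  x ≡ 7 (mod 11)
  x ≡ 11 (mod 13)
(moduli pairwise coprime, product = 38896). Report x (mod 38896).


Product of moduli M = 16 · 17 · 11 · 13 = 38896.
Merge one congruence at a time:
  Start: x ≡ 9 (mod 16).
  Combine with x ≡ 10 (mod 17); new modulus lcm = 272.
    Write x = 9 + 16·t and substitute into x ≡ 10 (mod 17): 16·t ≡ 10 − 9 = 1 (mod 17).
    The inverse of 16 mod 17 is 16 (since 16·16 = 256 = 15·17 + 1), so t ≡ 16·1 = 16 ≡ 16 (mod 17).
    Then x = 9 + 16·16 = 265, valid modulo lcm(16, 17) = 272: x ≡ 265 (mod 272).
  Combine with x ≡ 7 (mod 11); new modulus lcm = 2992.
    Write x = 265 + 272·t and substitute into x ≡ 7 (mod 11): 272·t ≡ 7 − 265 = -258 (mod 11).
    Reduce coefficients mod 11: 8·t ≡ 6 (mod 11).
    The inverse of 8 mod 11 is 7 (since 8·7 = 56 = 5·11 + 1), so t ≡ 7·6 = 42 ≡ 9 (mod 11).
    Then x = 265 + 272·9 = 2713, valid modulo lcm(272, 11) = 2992: x ≡ 2713 (mod 2992).
  Combine with x ≡ 11 (mod 13); new modulus lcm = 38896.
    Write x = 2713 + 2992·t and substitute into x ≡ 11 (mod 13): 2992·t ≡ 11 − 2713 = -2702 (mod 13).
    Reduce coefficients mod 13: 2·t ≡ 2 (mod 13).
    The inverse of 2 mod 13 is 7 (since 2·7 = 14 = 1·13 + 1), so t ≡ 7·2 = 14 ≡ 1 (mod 13).
    Then x = 2713 + 2992·1 = 5705, valid modulo lcm(2992, 13) = 38896: x ≡ 5705 (mod 38896).
Verify against each original: 5705 mod 16 = 9, 5705 mod 17 = 10, 5705 mod 11 = 7, 5705 mod 13 = 11.

x ≡ 5705 (mod 38896).


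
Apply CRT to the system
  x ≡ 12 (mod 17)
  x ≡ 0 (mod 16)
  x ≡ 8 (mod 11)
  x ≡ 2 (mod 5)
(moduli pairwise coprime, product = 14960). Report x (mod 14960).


Product of moduli M = 17 · 16 · 11 · 5 = 14960.
Merge one congruence at a time:
  Start: x ≡ 12 (mod 17).
  Combine with x ≡ 0 (mod 16); new modulus lcm = 272.
    Write x = 12 + 17·t and substitute into x ≡ 0 (mod 16): 17·t ≡ 0 − 12 = -12 (mod 16).
    Reduce coefficients mod 16: 1·t ≡ 4 (mod 16).
    So t ≡ 4 (mod 16).
    Then x = 12 + 17·4 = 80, valid modulo lcm(17, 16) = 272: x ≡ 80 (mod 272).
  Combine with x ≡ 8 (mod 11); new modulus lcm = 2992.
    Write x = 80 + 272·t and substitute into x ≡ 8 (mod 11): 272·t ≡ 8 − 80 = -72 (mod 11).
    Reduce coefficients mod 11: 8·t ≡ 5 (mod 11).
    The inverse of 8 mod 11 is 7 (since 8·7 = 56 = 5·11 + 1), so t ≡ 7·5 = 35 ≡ 2 (mod 11).
    Then x = 80 + 272·2 = 624, valid modulo lcm(272, 11) = 2992: x ≡ 624 (mod 2992).
  Combine with x ≡ 2 (mod 5); new modulus lcm = 14960.
    Write x = 624 + 2992·t and substitute into x ≡ 2 (mod 5): 2992·t ≡ 2 − 624 = -622 (mod 5).
    Reduce coefficients mod 5: 2·t ≡ 3 (mod 5).
    The inverse of 2 mod 5 is 3 (since 2·3 = 6 = 1·5 + 1), so t ≡ 3·3 = 9 ≡ 4 (mod 5).
    Then x = 624 + 2992·4 = 12592, valid modulo lcm(2992, 5) = 14960: x ≡ 12592 (mod 14960).
Verify against each original: 12592 mod 17 = 12, 12592 mod 16 = 0, 12592 mod 11 = 8, 12592 mod 5 = 2.

x ≡ 12592 (mod 14960).


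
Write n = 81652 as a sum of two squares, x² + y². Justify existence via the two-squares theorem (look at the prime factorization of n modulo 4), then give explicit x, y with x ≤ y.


Step 1: Factor n = 81652 = 2^2 · 137 · 149.
Step 2: Check the mod-4 condition on each prime factor: 2 = 2 (special); 137 ≡ 1 (mod 4), exponent 1; 149 ≡ 1 (mod 4), exponent 1.
All primes ≡ 3 (mod 4) appear to even exponent (or don't appear), so by the two-squares theorem n IS expressible as a sum of two squares.
Step 3: Build a representation. Group n = k² · m with k = 2 and m = 137 · 149 = 20413 (a product of primes ≡ 1 (mod 4)); a representation of m scales to one of n via (k·x)² + (k·y)² = k²(x² + y²). Each prime p ≡ 1 (mod 4) is itself a sum of two squares; find a² by testing p − a² for a perfect square:
  137: 137 − 1² = 136, 137 − 2² = 133, 137 − 3² = 128, 137 − 4² = 121 = 11² ⇒ 137 = 4² + 11².
  149: 149 − 1² = 148, 149 − 2² = 145, 149 − 3² = 140, 149 − 4² = 133, 149 − 5² = 124, 149 − 6² = 113, 149 − 7² = 100 = 10² ⇒ 149 = 7² + 10².
  Combine using the Brahmagupta–Fibonacci identity (a² + b²)(c² + d²) = (ac − bd)² + (ad + bc)² = (ac + bd)² + (ad − bc)²:
  137 · 149 = 20413: from (4² + 11²)(7² + 10²), take (4·7 − 11·10, 4·10 + 11·7) = (28 − 110, 40 + 77) = (-82, 117); dropping signs (only squares matter) gives (82, 117); check 82² + 117² = 6724 + 13689 = 20413 ✓.
  Scale by k = 2: (2·82, 2·117) = (164, 234).
Step 4: Order so x ≤ y and verify: 164² + 234² = 26896 + 54756 = 81652 = n. ✓

n = 81652 = 164² + 234² (one valid representation with x ≤ y).


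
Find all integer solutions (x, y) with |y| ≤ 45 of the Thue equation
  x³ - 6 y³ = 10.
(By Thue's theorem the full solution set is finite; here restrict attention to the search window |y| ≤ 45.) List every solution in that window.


The equation is x³ - 6y³ = 10. For fixed y, x³ = 6·y³ + 10, so a solution requires the RHS to be a perfect cube.
Strategy: iterate y from -45 to 45, compute RHS = 6·y³ + 10, and check whether it is a (positive or negative) perfect cube.
Check small values of y:
  y = 0: RHS = 10 is not a perfect cube.
  y = 1: RHS = 16 is not a perfect cube.
  y = -1: RHS = 4 is not a perfect cube.
  y = 2: RHS = 58 is not a perfect cube.
  y = -2: RHS = -38 is not a perfect cube.
  y = 3: RHS = 172 is not a perfect cube.
  y = -3: RHS = -152 is not a perfect cube.
Continuing the search up to |y| = 45 finds no solutions either.
No (x, y) in the scanned range satisfies the equation.

No integer solutions with |y| ≤ 45.


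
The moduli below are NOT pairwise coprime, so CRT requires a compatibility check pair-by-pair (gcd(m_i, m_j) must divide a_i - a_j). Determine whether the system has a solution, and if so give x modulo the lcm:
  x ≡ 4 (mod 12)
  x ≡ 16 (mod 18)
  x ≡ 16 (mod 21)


Moduli 12, 18, 21 are not pairwise coprime, so CRT works modulo lcm(m_i) when all pairwise compatibility conditions hold.
Pairwise compatibility: gcd(m_i, m_j) must divide a_i - a_j for every pair.
Merge one congruence at a time:
  Start: x ≡ 4 (mod 12).
  Combine with x ≡ 16 (mod 18): gcd(12, 18) = 6; 16 - 4 = 12, which IS divisible by 6, so compatible.
    Write x = 4 + 12·t and substitute into x ≡ 16 (mod 18): 12·t ≡ 16 − 4 = 12 (mod 18).
    Divide the congruence (and modulus) by g = 6: 2·t ≡ 2 (mod 3).
    The inverse of 2 mod 3 is 2 (since 2·2 = 4 = 1·3 + 1), so t ≡ 2·2 = 4 ≡ 1 (mod 3).
    Then x = 4 + 12·1 = 16, valid modulo lcm(12, 18) = 36: x ≡ 16 (mod 36).
  Combine with x ≡ 16 (mod 21): gcd(36, 21) = 3; 16 - 16 = 0, which IS divisible by 3, so compatible.
    Write x = 16 + 36·t and substitute into x ≡ 16 (mod 21): 36·t ≡ 16 − 16 = 0 (mod 21).
    Divide the congruence (and modulus) by g = 3: 12·t ≡ 0 (mod 7).
    Reduce coefficients mod 7: 5·t ≡ 0 (mod 7).
    The inverse of 5 mod 7 is 3 (since 5·3 = 15 = 2·7 + 1), so t ≡ 3·0 = 0 ≡ 0 (mod 7).
    Then x = 16 + 36·0 = 16, valid modulo lcm(36, 21) = 252: x ≡ 16 (mod 252).
Verify: 16 mod 12 = 4, 16 mod 18 = 16, 16 mod 21 = 16.

x ≡ 16 (mod 252).


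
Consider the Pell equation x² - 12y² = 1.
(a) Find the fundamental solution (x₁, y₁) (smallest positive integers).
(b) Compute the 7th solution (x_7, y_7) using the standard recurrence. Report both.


Step 1: Find the fundamental solution (x₁, y₁) of x² - 12y² = 1.
  Expand √12 as a continued fraction. a₀ = ⌊√12⌋ = 3; iterate m_{k+1} = d_k·a_k − m_k, d_{k+1} = (12 − m_{k+1}²)/d_k, a_{k+1} = ⌊(a₀ + m_{k+1})/d_{k+1}⌋ (starting m₀ = 0, d₀ = 1), with convergents p_k = a_k·p_{k-1} + p_{k-2}, q_k = a_k·q_{k-1} + q_{k-2} (p₋₁ = 1, q₋₁ = 0):
  k = 0: a₀ = 3; p₀/q₀ = 3/1; p₀² − 12·q₀² = 9 − 12 = -3.
  k = 1: m = 3, d = 3, a = ⌊(3 + 3)/3⌋ = 2; p/q = (2·3 + 1)/(2·1 + 0) = 7/2; p² − 12·q² = 49 − 48 = 1.
  The first convergent with p² − 12·q² = 1 gives the fundamental solution (x₁, y₁) = (7, 2).
Step 2: Apply the recurrence (x_{n+1}, y_{n+1}) = (x₁x_n + 12y₁y_n, x₁y_n + y₁x_n) repeatedly.
  From (x_1, y_1) = (7, 2): x_2 = 7·7 + 12·2·2 = 97; y_2 = 7·2 + 2·7 = 28.
  From (x_2, y_2) = (97, 28): x_3 = 7·97 + 12·2·28 = 1351; y_3 = 7·28 + 2·97 = 390.
  From (x_3, y_3) = (1351, 390): x_4 = 7·1351 + 12·2·390 = 18817; y_4 = 7·390 + 2·1351 = 5432.
  From (x_4, y_4) = (18817, 5432): x_5 = 7·18817 + 12·2·5432 = 262087; y_5 = 7·5432 + 2·18817 = 75658.
  From (x_5, y_5) = (262087, 75658): x_6 = 7·262087 + 12·2·75658 = 3650401; y_6 = 7·75658 + 2·262087 = 1053780.
  From (x_6, y_6) = (3650401, 1053780): x_7 = 7·3650401 + 12·2·1053780 = 50843527; y_7 = 7·1053780 + 2·3650401 = 14677262.
Step 3: Verify x_7² - 12·y_7² = 2585064237799729 - 2585064237799728 = 1 (should be 1). ✓

(x_1, y_1) = (7, 2); (x_7, y_7) = (50843527, 14677262).
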